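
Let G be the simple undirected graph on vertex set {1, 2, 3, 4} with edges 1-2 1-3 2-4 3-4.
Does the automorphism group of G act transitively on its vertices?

Yes

G is 2-regular and bipartite on 2^2 = 4 vertices with girth 4; it is the hypercube graph Q_2. Aut(Q_2) consists of the signed permutations of the 2 coordinate axes: 2! permutations times 2^2 sign flips, so |Aut| = 2^2·2! = 8. Under this action every vertex can be carried to every other, so G is vertex-transitive.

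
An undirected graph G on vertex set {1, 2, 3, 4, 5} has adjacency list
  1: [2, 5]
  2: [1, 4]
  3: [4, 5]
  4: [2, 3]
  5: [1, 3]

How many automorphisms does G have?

G is 2-regular and connected on 5 vertices, i.e. the cycle C_5. C_5 has 5 rotations and 5 reflections, so Aut(C_5) ≅ D_5 of order 10.

10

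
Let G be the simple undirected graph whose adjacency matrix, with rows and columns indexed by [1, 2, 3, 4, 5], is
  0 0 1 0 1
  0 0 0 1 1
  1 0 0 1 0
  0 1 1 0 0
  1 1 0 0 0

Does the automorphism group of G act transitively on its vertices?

G is 2-regular and connected on 5 vertices, i.e. the cycle C_5. C_5 has 5 rotations and 5 reflections, so Aut(C_5) ≅ D_5 of order 10. Under this action every vertex can be carried to every other, so G is vertex-transitive.

Yes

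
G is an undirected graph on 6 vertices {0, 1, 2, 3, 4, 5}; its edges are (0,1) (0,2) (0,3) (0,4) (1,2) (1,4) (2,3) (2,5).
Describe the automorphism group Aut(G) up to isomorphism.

{e}

Degrees alone do not determine every vertex (e.g. 0 and 2 both have degree 4), but their neighbour-degree multisets differ: N(0) has degrees [2, 2, 3, 4] while N(2) has degrees [1, 2, 3, 4]. Repeating this refinement separates all vertices, so the only automorphism is the identity.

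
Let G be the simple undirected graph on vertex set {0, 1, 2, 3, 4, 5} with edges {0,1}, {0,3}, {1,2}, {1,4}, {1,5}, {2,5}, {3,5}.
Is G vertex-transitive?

Vertex 1 is the only vertex of degree 4, so every automorphism fixes it; G is not vertex-transitive.

No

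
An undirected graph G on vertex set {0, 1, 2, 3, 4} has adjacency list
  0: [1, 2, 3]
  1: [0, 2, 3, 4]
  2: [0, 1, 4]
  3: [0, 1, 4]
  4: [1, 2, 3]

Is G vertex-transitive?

Vertex 1 is the only vertex of degree 4, so every automorphism fixes it; G is not vertex-transitive.

No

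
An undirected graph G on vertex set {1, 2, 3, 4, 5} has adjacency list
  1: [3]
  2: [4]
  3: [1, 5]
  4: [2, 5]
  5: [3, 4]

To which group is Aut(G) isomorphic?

the cyclic group of order 2

The degree sequence is [1, 1, 2, 2, 2]; the two degree-1 vertices 1 and 2 are the ends of a path, so G = P_5. A path has exactly one nontrivial symmetry — reversal — giving Aut(G) of order 2.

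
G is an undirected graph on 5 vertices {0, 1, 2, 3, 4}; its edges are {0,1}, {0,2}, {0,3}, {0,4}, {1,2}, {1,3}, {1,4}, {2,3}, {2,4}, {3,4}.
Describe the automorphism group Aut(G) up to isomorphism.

Every vertex has degree 4, so G is the complete graph K_5. Any permutation of the 5 vertices preserves K_5, so Aut(K_5) = S_5 of order 5! = 120.

S_5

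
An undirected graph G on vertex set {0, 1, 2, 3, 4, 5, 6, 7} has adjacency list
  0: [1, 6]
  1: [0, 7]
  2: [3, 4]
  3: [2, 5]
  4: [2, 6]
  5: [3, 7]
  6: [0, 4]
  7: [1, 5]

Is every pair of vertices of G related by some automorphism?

Yes

Every vertex has degree 2 and the graph is connected, so G is the 8-cycle C_8. C_8 has 8 rotations and 8 reflections, so Aut(C_8) ≅ D_8 of order 16. This group acts transitively on the 8 vertices.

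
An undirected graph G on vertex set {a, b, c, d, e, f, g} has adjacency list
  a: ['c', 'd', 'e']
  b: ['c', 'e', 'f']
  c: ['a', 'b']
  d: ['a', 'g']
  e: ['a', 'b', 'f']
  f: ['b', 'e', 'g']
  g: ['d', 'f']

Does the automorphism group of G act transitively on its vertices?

Automorphisms preserve degree, but G has vertices of degree 2 and vertices of degree 3; no automorphism maps one to the other, so G is not vertex-transitive.

No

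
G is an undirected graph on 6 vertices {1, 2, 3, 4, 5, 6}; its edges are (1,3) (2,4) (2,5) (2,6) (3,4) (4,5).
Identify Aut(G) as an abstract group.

the trivial group

Degrees alone do not determine every vertex (e.g. 1 and 6 both have degree 1), but their neighbour-degree multisets differ: N(1) has degrees [2] while N(6) has degrees [3]. Repeating this refinement separates all vertices, so the only automorphism is the identity.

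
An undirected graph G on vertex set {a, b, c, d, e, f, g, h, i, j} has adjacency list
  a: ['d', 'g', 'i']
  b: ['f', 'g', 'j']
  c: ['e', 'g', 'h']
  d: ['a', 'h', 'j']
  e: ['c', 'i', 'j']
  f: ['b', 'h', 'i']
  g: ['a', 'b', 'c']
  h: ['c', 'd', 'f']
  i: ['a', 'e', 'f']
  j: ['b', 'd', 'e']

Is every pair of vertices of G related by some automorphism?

Yes

G is 3-regular on 10 vertices with no triangles and no 4-cycles (girth 5): this is the Petersen graph. Viewing the Petersen graph as the Kneser graph K(5,2) — vertices are 2-subsets of {1,…,5}, edges join disjoint pairs — its automorphisms are exactly the permutations of the 5-element set, so Aut ≅ S_5 of order 120. This group acts transitively on the 10 vertices.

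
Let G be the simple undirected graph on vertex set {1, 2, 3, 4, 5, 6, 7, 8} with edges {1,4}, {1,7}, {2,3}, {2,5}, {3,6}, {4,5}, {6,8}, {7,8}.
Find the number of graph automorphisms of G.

16

Every vertex has degree 2 and the graph is connected, so G is the 8-cycle C_8. The automorphisms of the 8-cycle are exactly the symmetries of a regular 8-gon: the dihedral group D_8, |D_8| = 16.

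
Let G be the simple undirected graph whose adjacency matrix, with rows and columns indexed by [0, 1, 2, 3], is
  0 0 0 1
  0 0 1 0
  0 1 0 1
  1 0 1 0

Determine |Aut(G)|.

2

The degree sequence is [1, 1, 2, 2]; the two degree-1 vertices 0 and 1 are the ends of a path, so G = P_4. The only nontrivial automorphism of a path is the end-to-end reflection, so Aut(G) ≅ Z_2.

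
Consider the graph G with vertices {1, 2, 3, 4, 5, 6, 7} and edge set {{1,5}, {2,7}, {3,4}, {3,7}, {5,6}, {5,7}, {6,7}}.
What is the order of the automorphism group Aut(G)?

1

Degrees alone do not determine every vertex (e.g. 1 and 2 both have degree 1), but their neighbour-degree multisets differ: N(1) has degrees [3] while N(2) has degrees [4]. Repeating this refinement separates all vertices, so the only automorphism is the identity.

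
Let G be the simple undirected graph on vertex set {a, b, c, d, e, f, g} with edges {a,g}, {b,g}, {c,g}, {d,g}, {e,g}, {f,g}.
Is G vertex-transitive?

Vertex g is the only vertex of degree 6, so every automorphism fixes it; G is not vertex-transitive.

No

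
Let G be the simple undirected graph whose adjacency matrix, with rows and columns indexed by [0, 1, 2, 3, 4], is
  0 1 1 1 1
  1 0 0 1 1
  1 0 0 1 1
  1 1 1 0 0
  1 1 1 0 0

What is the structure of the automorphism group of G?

the dihedral group of order 8

Vertex 0 is the unique vertex of degree 4; the remaining 4 vertices each have degree 3 and induce a cycle, so G is the wheel on 5 vertices with hub 0. Every automorphism fixes the hub and acts on the rim 4-cycle, so Aut(G) ≅ Aut(C_4) = D_4 of order 8.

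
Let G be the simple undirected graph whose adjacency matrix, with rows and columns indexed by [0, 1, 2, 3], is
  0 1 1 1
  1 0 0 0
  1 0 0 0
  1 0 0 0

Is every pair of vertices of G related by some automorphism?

Vertex 0 is the only vertex of degree 3, so every automorphism fixes it; G is not vertex-transitive.

No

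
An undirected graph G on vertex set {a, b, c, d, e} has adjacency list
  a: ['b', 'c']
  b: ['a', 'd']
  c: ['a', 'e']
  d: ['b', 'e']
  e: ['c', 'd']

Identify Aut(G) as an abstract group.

G is 2-regular and connected on 5 vertices, i.e. the cycle C_5. C_5 has 5 rotations and 5 reflections, so Aut(C_5) ≅ D_5 of order 10.

the dihedral group of order 10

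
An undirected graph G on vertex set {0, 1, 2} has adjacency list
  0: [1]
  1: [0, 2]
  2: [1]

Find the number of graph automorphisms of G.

2

The degree sequence is [1, 2, 1]; the two degree-1 vertices 0 and 2 are the ends of a path, so G = P_3. A path has exactly one nontrivial symmetry — reversal — giving Aut(G) of order 2.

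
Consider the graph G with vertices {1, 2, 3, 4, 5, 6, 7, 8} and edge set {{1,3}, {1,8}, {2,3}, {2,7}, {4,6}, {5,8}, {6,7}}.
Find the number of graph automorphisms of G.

2

The degree sequence is [2, 2, 2, 1, 1, 2, 2, 2]; the two degree-1 vertices 4 and 5 are the ends of a path, so G = P_8. A path has exactly one nontrivial symmetry — reversal — giving Aut(G) of order 2.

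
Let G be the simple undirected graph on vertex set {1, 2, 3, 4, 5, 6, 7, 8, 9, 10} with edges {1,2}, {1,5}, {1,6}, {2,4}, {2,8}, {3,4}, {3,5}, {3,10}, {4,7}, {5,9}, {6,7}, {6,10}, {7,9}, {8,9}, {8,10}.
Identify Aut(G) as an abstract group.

S_5

G is 3-regular on 10 vertices with no triangles and no 4-cycles (girth 5): this is the Petersen graph. It is a classical fact that the Petersen graph has automorphism group S_5 (order 120), arising from its description as the Kneser graph K(5,2).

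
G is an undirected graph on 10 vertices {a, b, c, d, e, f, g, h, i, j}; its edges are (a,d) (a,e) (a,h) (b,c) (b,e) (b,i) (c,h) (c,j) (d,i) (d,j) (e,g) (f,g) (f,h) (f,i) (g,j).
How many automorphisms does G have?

G is 3-regular on 10 vertices with no triangles and no 4-cycles (girth 5): this is the Petersen graph. It is a classical fact that the Petersen graph has automorphism group S_5 (order 120), arising from its description as the Kneser graph K(5,2).

120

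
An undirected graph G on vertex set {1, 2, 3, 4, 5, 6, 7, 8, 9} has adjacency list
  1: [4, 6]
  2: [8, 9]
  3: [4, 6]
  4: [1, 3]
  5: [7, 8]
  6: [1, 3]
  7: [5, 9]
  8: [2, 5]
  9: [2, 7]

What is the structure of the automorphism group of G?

G has two connected components, {2, 5, 7, 8, 9} and {1, 3, 4, 6}; each is 2-regular, so G = C_5 ⊔ C_4. The components are non-isomorphic (different sizes), so Aut(G) = Aut(C_4) × Aut(C_5) = D_4 × D_5 of order 8·10 = 80.

D_4 × D_5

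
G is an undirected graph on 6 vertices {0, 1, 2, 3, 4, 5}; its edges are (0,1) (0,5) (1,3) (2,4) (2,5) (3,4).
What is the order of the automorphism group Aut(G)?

12

G is 2-regular and connected on 6 vertices, i.e. the cycle C_6. C_6 has 6 rotations and 6 reflections, so Aut(C_6) ≅ D_6 of order 12.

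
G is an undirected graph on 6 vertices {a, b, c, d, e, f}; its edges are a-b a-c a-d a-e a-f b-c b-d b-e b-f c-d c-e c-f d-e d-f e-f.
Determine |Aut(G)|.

All 6 vertices are pairwise adjacent: G = K_6. Every bijection on the vertex set is an automorphism of K_6; hence Aut(K_6) ≅ S_6, order 720.

720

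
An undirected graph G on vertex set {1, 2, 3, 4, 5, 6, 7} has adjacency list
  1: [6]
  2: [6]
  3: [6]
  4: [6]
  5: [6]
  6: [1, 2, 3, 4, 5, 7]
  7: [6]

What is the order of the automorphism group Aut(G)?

Vertex 6 has degree 6 and every other vertex has degree 1, so G is the star K_{1,6} with centre 6. The 6 leaves are pairwise interchangeable while the centre is fixed, giving Aut(G) = S_6.

720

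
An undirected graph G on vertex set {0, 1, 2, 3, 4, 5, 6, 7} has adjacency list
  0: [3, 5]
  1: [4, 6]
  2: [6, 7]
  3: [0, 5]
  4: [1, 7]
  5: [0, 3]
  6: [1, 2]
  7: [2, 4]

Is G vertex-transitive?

No

G has two connected components, {1, 2, 4, 6, 7} and {0, 3, 5}; each is 2-regular, so G = C_5 ⊔ C_3. The orbit of 0 under Aut(G) is {0, 3, 5}, which does not contain 1, so G is not vertex-transitive.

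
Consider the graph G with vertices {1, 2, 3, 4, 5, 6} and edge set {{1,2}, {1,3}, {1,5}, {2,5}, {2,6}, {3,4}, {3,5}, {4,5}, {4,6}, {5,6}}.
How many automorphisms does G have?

Vertex 5 is the unique vertex of degree 5; the remaining 5 vertices each have degree 3 and induce a cycle, so G is the wheel on 6 vertices with hub 5. Every automorphism fixes the hub and acts on the rim 5-cycle, so Aut(G) ≅ Aut(C_5) = D_5 of order 10.

10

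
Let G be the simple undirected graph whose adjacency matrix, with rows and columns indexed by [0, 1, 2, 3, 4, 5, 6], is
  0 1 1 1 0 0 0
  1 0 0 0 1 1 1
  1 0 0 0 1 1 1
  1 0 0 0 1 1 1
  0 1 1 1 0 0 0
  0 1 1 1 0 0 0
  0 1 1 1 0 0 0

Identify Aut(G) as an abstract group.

The vertices split by degree into {1, 2, 3} (degree 4) and {0, 4, 5, 6} (degree 3); every edge runs between the two parts, so G is the complete bipartite graph K_{3,4}. The parts have unequal sizes, so no automorphism swaps them; each part is permuted independently, giving S_3 × S_4 of order 3!·4! = 144.

S_3 × S_4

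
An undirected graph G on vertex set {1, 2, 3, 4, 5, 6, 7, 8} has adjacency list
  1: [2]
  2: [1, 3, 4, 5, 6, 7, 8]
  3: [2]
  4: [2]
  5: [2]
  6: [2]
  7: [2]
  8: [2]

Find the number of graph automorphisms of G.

5040

Vertex 2 has degree 7 and every other vertex has degree 1, so G is the star K_{1,7} with centre 2. Any automorphism fixes the centre and permutes the 7 leaves freely, so Aut(G) ≅ S_7 of order 7! = 5040.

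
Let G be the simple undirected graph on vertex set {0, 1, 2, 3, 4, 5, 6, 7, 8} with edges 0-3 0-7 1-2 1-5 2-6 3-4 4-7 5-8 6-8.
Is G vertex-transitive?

No

G has two connected components, {1, 2, 5, 6, 8} and {0, 3, 4, 7}; each is 2-regular, so G = C_5 ⊔ C_4. The orbit of 0 under Aut(G) is {0, 3, 4, 7}, which does not contain 1, so G is not vertex-transitive.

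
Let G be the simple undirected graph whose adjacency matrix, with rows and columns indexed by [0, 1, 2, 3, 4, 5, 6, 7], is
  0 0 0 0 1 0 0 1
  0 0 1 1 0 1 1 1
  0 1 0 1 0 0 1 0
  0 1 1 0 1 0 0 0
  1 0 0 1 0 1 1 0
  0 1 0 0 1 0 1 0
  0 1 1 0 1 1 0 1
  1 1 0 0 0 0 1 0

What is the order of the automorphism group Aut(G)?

1

Degrees alone do not determine every vertex (e.g. 1 and 6 both have degree 5), but their neighbour-degree multisets differ: N(1) has degrees [3, 3, 3, 3, 5] while N(6) has degrees [3, 3, 3, 4, 5]. Repeating this refinement separates all vertices, so the only automorphism is the identity.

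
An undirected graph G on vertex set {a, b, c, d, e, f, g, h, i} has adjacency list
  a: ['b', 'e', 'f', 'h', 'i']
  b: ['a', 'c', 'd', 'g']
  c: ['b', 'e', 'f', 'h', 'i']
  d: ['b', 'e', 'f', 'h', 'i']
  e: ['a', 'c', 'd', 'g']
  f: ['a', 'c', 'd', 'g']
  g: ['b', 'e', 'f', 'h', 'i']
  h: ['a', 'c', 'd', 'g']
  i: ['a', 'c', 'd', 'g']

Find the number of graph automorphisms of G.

2880

The vertices split by degree into {a, c, d, g} (degree 5) and {b, e, f, h, i} (degree 4); every edge runs between the two parts, so G is the complete bipartite graph K_{4,5}. The parts have unequal sizes, so no automorphism swaps them; each part is permuted independently, giving S_4 × S_5 of order 4!·5! = 2880.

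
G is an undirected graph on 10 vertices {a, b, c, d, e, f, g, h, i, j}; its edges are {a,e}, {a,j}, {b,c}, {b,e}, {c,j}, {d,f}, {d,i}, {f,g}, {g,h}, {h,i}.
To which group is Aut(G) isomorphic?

G has two connected components, {d, f, g, h, i} and {a, b, c, e, j}; each is 2-regular, so G = C_5 ⊔ C_5. With two isomorphic components, Aut(G) = Aut(C_5) ≀ S_2 = (D_5 × D_5) ⋊ Z_2: permute each cycle by D_5, then optionally swap the two cycles. Order 2·(2·5)² = 200.

(D_5 × D_5) ⋊ Z_2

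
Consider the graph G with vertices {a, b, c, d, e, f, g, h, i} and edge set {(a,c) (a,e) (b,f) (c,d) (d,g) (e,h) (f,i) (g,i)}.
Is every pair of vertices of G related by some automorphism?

No

Automorphisms preserve degree, but G has vertices of degree 1 and vertices of degree 2; no automorphism maps one to the other, so G is not vertex-transitive.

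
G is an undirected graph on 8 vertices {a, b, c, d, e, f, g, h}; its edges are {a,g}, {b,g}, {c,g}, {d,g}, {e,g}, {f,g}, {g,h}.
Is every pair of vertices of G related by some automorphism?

No

Vertex g is the only vertex of degree 7, so every automorphism fixes it; G is not vertex-transitive.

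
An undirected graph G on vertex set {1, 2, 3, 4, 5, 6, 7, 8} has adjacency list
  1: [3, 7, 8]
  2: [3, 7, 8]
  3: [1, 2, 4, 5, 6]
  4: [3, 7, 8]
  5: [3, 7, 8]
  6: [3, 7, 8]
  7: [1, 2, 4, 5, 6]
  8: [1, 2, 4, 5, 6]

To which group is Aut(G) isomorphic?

S_3 × S_5

The vertices split by degree into {3, 7, 8} (degree 5) and {1, 2, 4, 5, 6} (degree 3); every edge runs between the two parts, so G is the complete bipartite graph K_{3,5}. Automorphisms preserve the bipartition setwise (since the parts differ in size) and act as S_3 × S_5 within it; |Aut| = 720.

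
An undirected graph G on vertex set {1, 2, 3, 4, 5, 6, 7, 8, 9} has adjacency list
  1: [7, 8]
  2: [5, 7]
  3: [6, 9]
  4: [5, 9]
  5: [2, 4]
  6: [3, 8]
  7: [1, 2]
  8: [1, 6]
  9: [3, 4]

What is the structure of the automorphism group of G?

G is 2-regular and connected on 9 vertices, i.e. the cycle C_9. The automorphisms of the 9-cycle are exactly the symmetries of a regular 9-gon: the dihedral group D_9, |D_9| = 18.

the dihedral group of order 18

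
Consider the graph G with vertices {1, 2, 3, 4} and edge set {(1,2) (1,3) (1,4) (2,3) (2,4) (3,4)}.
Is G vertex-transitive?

Every vertex has degree 3, so G is the complete graph K_4. Every bijection on the vertex set is an automorphism of K_4; hence Aut(K_4) ≅ S_4, order 24. Under this action every vertex can be carried to every other, so G is vertex-transitive.

Yes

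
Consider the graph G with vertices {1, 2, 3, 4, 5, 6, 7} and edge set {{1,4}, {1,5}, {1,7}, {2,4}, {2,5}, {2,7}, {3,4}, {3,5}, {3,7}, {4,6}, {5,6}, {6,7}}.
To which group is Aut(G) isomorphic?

The vertices split by degree into {4, 5, 7} (degree 4) and {1, 2, 3, 6} (degree 3); every edge runs between the two parts, so G is the complete bipartite graph K_{3,4}. Automorphisms preserve the bipartition setwise (since the parts differ in size) and act as S_3 × S_4 within it; |Aut| = 144.

S_3 × S_4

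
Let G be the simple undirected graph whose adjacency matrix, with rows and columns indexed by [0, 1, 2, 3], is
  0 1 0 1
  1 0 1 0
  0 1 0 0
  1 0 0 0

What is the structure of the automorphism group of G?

The degree sequence is [2, 2, 1, 1]; the two degree-1 vertices 2 and 3 are the ends of a path, so G = P_4. The only nontrivial automorphism of a path is the end-to-end reflection, so Aut(G) ≅ Z_2.

the cyclic group of order 2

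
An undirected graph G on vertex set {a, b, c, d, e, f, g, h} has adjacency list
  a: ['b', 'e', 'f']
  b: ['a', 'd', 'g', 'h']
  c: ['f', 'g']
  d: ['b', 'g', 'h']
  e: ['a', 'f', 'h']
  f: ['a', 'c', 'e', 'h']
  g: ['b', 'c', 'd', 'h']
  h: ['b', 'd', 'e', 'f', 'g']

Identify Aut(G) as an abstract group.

the trivial group

Degrees alone do not determine every vertex (e.g. a and d both have degree 3), but their neighbour-degree multisets differ: N(a) has degrees [3, 4, 4] while N(d) has degrees [4, 4, 5]. Repeating this refinement separates all vertices, so the only automorphism is the identity.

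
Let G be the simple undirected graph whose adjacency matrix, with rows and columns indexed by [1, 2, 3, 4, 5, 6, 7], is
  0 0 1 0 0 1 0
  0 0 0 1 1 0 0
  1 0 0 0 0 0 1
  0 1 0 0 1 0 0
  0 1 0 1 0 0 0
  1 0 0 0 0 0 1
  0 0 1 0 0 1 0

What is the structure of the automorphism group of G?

D_3 × D_4

G has two connected components, {1, 3, 6, 7} and {2, 4, 5}; each is 2-regular, so G = C_4 ⊔ C_3. The components are non-isomorphic (different sizes), so Aut(G) = Aut(C_3) × Aut(C_4) = D_3 × D_4 of order 6·8 = 48.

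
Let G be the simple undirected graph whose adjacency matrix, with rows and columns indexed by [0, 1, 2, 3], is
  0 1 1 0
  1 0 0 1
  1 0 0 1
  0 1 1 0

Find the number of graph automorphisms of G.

8

G is 2-regular and bipartite on 2^2 = 4 vertices with girth 4; it is the hypercube graph Q_2. The symmetry group of the 2-cube is the hyperoctahedral group B_2 = Z_2 ≀ S_2, of order 2^2·2! = 8.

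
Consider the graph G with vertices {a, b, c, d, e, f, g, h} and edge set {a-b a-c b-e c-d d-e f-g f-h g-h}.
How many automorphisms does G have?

G has two connected components, {a, b, c, d, e} and {f, g, h}; each is 2-regular, so G = C_5 ⊔ C_3. No automorphism exchanges components of different sizes, hence Aut(G) is the direct product D_5 × D_3, order 60.

60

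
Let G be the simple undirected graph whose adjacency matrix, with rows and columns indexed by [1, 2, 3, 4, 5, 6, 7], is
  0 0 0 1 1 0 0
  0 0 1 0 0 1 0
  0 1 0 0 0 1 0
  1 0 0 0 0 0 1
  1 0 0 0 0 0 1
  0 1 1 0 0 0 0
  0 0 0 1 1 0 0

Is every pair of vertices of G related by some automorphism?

No

G has two connected components, {1, 4, 5, 7} and {2, 3, 6}; each is 2-regular, so G = C_4 ⊔ C_3. The orbit of 1 under Aut(G) is {1, 4, 5, 7}, which does not contain 2, so G is not vertex-transitive.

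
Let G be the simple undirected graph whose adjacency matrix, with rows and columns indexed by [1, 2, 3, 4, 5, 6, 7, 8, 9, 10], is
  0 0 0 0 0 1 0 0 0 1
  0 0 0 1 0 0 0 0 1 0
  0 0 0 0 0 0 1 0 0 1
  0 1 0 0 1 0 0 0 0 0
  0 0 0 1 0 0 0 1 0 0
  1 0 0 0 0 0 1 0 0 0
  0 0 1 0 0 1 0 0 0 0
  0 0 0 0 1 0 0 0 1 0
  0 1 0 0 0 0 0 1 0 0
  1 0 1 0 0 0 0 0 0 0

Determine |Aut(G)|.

G has two connected components, {1, 3, 6, 7, 10} and {2, 4, 5, 8, 9}; each is 2-regular, so G = C_5 ⊔ C_5. Aut of a disjoint union of two copies of C_5 is the wreath product D_5 ≀ Z_2, of order 2·10² = 200.

200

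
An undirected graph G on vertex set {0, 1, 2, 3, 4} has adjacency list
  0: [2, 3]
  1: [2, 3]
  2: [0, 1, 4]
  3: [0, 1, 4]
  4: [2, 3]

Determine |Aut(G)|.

12

The vertices split by degree into {2, 3} (degree 3) and {0, 1, 4} (degree 2); every edge runs between the two parts, so G is the complete bipartite graph K_{2,3}. Automorphisms preserve the bipartition setwise (since the parts differ in size) and act as S_2 × S_3 within it; |Aut| = 12.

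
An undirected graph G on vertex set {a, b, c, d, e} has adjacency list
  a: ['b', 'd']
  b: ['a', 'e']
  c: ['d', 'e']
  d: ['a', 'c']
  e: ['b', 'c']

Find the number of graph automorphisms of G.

G is 2-regular and connected on 5 vertices, i.e. the cycle C_5. C_5 has 5 rotations and 5 reflections, so Aut(C_5) ≅ D_5 of order 10.

10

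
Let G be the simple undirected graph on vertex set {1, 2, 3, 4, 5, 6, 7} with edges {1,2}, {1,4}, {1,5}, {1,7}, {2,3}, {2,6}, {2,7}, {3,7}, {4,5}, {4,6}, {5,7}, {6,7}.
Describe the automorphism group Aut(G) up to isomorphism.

1

The degree sequence is [4, 4, 2, 3, 3, 3, 5]. Checking the degree-preserving permutations of the vertex set shows that none except the identity preserves every edge, so Aut(G) is trivial.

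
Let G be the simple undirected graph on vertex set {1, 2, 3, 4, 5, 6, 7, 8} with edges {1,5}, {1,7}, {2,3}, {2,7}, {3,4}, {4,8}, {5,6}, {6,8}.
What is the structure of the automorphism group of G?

D_8

Every vertex has degree 2 and the graph is connected, so G is the 8-cycle C_8. The automorphisms of the 8-cycle are exactly the symmetries of a regular 8-gon: the dihedral group D_8, |D_8| = 16.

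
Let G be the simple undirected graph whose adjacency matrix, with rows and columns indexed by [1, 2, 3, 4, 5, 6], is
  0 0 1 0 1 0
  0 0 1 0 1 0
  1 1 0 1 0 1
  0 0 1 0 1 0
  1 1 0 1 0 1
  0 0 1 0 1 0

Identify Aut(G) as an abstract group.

S_4 × S_2

The vertices split by degree into {3, 5} (degree 4) and {1, 2, 4, 6} (degree 2); every edge runs between the two parts, so G is the complete bipartite graph K_{2,4}. Automorphisms preserve the bipartition setwise (since the parts differ in size) and act as S_4 × S_2 within it; |Aut| = 48.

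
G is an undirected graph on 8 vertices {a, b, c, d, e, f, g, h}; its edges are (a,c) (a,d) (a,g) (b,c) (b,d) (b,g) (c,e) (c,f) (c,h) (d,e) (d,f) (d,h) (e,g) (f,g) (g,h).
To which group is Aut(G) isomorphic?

S_5 × S_3

The vertices split by degree into {c, d, g} (degree 5) and {a, b, e, f, h} (degree 3); every edge runs between the two parts, so G is the complete bipartite graph K_{3,5}. The parts have unequal sizes, so no automorphism swaps them; each part is permuted independently, giving S_5 × S_3 of order 5!·3! = 720.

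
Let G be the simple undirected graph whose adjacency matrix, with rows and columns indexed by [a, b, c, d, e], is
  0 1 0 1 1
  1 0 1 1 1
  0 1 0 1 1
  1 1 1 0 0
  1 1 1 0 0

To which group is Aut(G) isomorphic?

Vertex b is the unique vertex of degree 4; the remaining 4 vertices each have degree 3 and induce a cycle, so G is the wheel on 5 vertices with hub b. With the hub fixed, the remaining symmetry is that of the rim cycle C_4, giving the dihedral group D_4.

the dihedral group of order 8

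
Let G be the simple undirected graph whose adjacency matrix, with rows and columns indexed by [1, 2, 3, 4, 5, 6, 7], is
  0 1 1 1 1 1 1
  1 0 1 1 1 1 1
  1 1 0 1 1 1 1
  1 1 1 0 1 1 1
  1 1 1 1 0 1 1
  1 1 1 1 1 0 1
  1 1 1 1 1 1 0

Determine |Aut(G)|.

5040

All 7 vertices are pairwise adjacent: G = K_7. Any permutation of the 7 vertices preserves K_7, so Aut(K_7) = S_7 of order 7! = 5040.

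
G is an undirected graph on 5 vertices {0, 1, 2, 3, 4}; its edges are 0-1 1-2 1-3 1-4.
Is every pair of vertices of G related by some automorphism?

No

Vertex 1 is the only vertex of degree 4, so every automorphism fixes it; G is not vertex-transitive.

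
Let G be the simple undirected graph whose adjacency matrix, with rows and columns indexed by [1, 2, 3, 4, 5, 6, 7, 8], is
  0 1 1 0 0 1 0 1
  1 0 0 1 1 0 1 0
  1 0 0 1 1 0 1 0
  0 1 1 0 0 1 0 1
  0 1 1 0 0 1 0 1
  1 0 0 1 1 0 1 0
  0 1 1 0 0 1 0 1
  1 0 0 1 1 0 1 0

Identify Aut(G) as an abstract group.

G is 4-regular and bipartite with parts {2, 3, 6, 8} and {1, 4, 5, 7} (each part is independent and every cross-pair is an edge), so G = K_{4,4}. Each part can be permuted independently (S_4 × S_4) and the two equal-size parts can also be swapped, giving (S_4 × S_4) ⋊ Z_2 of order 2·(4!)² = 1152.

S_4 ≀ Z_2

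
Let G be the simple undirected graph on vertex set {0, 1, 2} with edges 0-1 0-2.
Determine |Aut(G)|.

2

The degree sequence is [2, 1, 1]; the two degree-1 vertices 1 and 2 are the ends of a path, so G = P_3. A path has exactly one nontrivial symmetry — reversal — giving Aut(G) of order 2.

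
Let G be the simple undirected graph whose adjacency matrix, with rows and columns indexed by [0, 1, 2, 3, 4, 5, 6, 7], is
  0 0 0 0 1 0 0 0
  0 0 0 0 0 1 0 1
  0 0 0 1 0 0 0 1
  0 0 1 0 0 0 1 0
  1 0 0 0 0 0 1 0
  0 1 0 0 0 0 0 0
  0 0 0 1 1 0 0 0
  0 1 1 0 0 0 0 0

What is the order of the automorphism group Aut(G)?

The degree sequence is [1, 2, 2, 2, 2, 1, 2, 2]; the two degree-1 vertices 0 and 5 are the ends of a path, so G = P_8. A path has exactly one nontrivial symmetry — reversal — giving Aut(G) of order 2.

2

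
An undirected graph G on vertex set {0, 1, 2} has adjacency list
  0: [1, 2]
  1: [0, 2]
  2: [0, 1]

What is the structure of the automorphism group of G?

All 3 vertices are pairwise adjacent: G = K_3. Every bijection on the vertex set is an automorphism of K_3; hence Aut(K_3) ≅ S_3, order 6.

S_3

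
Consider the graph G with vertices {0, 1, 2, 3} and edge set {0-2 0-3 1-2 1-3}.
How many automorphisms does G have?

8

G is 2-regular and bipartite on 2^2 = 4 vertices with girth 4; it is the hypercube graph Q_2. Aut(Q_2) consists of the signed permutations of the 2 coordinate axes: 2! permutations times 2^2 sign flips, so |Aut| = 2^2·2! = 8.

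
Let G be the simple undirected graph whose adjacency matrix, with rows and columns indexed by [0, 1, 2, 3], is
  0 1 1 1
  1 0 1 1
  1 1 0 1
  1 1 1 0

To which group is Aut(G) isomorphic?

S_4

All 4 vertices are pairwise adjacent: G = K_4. Any permutation of the 4 vertices preserves K_4, so Aut(K_4) = S_4 of order 4! = 24.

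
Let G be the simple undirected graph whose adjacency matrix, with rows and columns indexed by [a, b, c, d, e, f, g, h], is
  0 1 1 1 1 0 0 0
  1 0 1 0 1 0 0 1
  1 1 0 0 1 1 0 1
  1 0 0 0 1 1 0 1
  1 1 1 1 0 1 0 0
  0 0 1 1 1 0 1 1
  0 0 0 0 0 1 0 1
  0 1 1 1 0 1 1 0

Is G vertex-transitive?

No

Vertex g is the only vertex of degree 2, so every automorphism fixes it; G is not vertex-transitive.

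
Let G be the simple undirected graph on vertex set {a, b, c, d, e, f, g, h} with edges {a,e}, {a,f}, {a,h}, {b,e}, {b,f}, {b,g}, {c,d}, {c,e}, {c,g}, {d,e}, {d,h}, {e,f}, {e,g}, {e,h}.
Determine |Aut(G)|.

14

Vertex e is the unique vertex of degree 7; the remaining 7 vertices each have degree 3 and induce a cycle, so G is the wheel on 8 vertices with hub e. Every automorphism fixes the hub and acts on the rim 7-cycle, so Aut(G) ≅ Aut(C_7) = D_7 of order 14.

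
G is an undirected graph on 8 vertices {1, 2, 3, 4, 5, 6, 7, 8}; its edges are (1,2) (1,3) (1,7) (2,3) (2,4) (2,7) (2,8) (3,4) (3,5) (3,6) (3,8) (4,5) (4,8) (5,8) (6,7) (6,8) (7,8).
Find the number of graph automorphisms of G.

1

The degree sequence is [3, 5, 6, 4, 3, 3, 4, 6]. Checking the degree-preserving permutations of the vertex set shows that none except the identity preserves every edge, so Aut(G) is trivial.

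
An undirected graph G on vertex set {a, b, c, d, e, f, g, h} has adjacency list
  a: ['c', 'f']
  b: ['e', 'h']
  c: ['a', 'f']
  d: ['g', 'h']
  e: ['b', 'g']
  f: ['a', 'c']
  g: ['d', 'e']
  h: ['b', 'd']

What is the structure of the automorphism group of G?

D_5 × D_3

G has two connected components, {b, d, e, g, h} and {a, c, f}; each is 2-regular, so G = C_5 ⊔ C_3. The components are non-isomorphic (different sizes), so Aut(G) = Aut(C_5) × Aut(C_3) = D_5 × D_3 of order 10·6 = 60.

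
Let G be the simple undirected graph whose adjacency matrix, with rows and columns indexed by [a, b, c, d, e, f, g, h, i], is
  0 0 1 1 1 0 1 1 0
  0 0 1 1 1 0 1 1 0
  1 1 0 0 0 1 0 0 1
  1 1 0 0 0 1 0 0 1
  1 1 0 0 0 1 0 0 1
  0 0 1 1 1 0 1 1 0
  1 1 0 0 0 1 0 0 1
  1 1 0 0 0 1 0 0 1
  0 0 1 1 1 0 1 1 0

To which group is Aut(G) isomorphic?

S_4 × S_5

The vertices split by degree into {a, b, f, i} (degree 5) and {c, d, e, g, h} (degree 4); every edge runs between the two parts, so G is the complete bipartite graph K_{4,5}. The parts have unequal sizes, so no automorphism swaps them; each part is permuted independently, giving S_4 × S_5 of order 4!·5! = 2880.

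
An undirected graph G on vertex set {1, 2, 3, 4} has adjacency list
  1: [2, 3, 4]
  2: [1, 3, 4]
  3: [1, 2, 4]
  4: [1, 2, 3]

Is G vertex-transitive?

Yes

All 4 vertices are pairwise adjacent: G = K_4. Any permutation of the 4 vertices preserves K_4, so Aut(K_4) = S_4 of order 4! = 24. Under this action every vertex can be carried to every other, so G is vertex-transitive.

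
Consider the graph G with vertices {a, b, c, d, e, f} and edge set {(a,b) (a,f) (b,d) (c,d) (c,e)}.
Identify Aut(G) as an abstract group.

the cyclic group of order 2

The degree sequence is [2, 2, 2, 2, 1, 1]; the two degree-1 vertices e and f are the ends of a path, so G = P_6. The only nontrivial automorphism of a path is the end-to-end reflection, so Aut(G) ≅ Z_2.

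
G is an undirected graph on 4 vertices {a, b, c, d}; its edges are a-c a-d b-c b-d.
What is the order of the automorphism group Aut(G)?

8

G is 2-regular and bipartite with parts {c, d} and {a, b} (each part is independent and every cross-pair is an edge), so G = K_{2,2}. Aut(K_{2,2}) is the wreath product S_2 ≀ Z_2: permute within each part, then optionally swap the parts; |Aut| = 2·(2!)² = 8.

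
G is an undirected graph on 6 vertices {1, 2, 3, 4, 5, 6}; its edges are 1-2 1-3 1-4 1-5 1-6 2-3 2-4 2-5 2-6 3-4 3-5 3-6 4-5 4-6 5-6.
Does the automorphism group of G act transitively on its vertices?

Every vertex has degree 5, so G is the complete graph K_6. Any permutation of the 6 vertices preserves K_6, so Aut(K_6) = S_6 of order 6! = 720. This group acts transitively on the 6 vertices.

Yes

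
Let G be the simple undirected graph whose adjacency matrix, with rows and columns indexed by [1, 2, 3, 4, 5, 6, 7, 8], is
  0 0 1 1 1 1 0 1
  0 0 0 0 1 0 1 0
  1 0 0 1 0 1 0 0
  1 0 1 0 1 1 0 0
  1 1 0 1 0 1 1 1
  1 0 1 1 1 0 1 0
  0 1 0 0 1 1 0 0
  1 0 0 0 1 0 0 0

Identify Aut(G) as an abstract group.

1

Degrees alone do not determine every vertex (e.g. 1 and 6 both have degree 5), but their neighbour-degree multisets differ: N(1) has degrees [2, 3, 4, 5, 6] while N(6) has degrees [3, 3, 4, 5, 6]. Repeating this refinement separates all vertices, so the only automorphism is the identity.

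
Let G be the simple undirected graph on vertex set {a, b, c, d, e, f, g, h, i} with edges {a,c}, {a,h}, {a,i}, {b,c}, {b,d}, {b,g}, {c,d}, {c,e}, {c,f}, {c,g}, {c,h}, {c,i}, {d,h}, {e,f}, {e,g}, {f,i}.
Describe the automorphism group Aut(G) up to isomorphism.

D_8

Vertex c is the unique vertex of degree 8; the remaining 8 vertices each have degree 3 and induce a cycle, so G is the wheel on 9 vertices with hub c. Every automorphism fixes the hub and acts on the rim 8-cycle, so Aut(G) ≅ Aut(C_8) = D_8 of order 16.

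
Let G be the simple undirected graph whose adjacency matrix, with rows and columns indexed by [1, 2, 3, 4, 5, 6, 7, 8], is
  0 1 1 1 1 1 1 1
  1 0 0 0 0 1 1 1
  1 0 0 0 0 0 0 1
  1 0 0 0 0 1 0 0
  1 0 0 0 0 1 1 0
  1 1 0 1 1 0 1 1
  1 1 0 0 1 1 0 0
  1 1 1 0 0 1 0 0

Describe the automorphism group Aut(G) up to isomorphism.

Degrees alone do not determine every vertex (e.g. 2 and 7 both have degree 4), but their neighbour-degree multisets differ: N(2) has degrees [4, 4, 6, 7] while N(7) has degrees [3, 4, 6, 7]. Repeating this refinement separates all vertices, so the only automorphism is the identity.

{e}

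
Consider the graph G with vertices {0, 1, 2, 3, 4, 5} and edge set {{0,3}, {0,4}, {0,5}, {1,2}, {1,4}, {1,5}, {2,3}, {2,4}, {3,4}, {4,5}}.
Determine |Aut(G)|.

Vertex 4 is the unique vertex of degree 5; the remaining 5 vertices each have degree 3 and induce a cycle, so G is the wheel on 6 vertices with hub 4. With the hub fixed, the remaining symmetry is that of the rim cycle C_5, giving the dihedral group D_5.

10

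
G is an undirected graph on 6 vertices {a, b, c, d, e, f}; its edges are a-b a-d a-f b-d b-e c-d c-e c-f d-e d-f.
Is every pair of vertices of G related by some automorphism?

Vertex d is the only vertex of degree 5, so every automorphism fixes it; G is not vertex-transitive.

No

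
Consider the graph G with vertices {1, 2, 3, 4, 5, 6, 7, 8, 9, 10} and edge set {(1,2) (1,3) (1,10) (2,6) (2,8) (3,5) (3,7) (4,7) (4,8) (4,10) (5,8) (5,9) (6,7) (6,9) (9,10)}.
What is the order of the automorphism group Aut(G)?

G is 3-regular on 10 vertices with no triangles and no 4-cycles (girth 5): this is the Petersen graph. It is a classical fact that the Petersen graph has automorphism group S_5 (order 120), arising from its description as the Kneser graph K(5,2).

120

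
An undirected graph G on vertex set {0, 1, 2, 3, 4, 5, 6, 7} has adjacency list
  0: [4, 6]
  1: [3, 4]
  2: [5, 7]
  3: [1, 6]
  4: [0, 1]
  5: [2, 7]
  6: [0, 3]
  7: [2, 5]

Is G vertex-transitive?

G has two connected components, {0, 1, 3, 4, 6} and {2, 5, 7}; each is 2-regular, so G = C_5 ⊔ C_3. The orbit of 0 under Aut(G) is {0, 1, 3, 4, 6}, which does not contain 2, so G is not vertex-transitive.

No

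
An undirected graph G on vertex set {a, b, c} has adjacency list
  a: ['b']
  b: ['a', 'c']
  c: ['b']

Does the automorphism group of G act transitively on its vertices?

No

Vertex b is the only vertex of degree 2, so every automorphism fixes it; G is not vertex-transitive.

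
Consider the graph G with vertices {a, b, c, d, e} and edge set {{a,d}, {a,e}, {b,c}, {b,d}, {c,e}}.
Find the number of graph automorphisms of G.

G is 2-regular and connected on 5 vertices, i.e. the cycle C_5. The automorphisms of the 5-cycle are exactly the symmetries of a regular 5-gon: the dihedral group D_5, |D_5| = 10.

10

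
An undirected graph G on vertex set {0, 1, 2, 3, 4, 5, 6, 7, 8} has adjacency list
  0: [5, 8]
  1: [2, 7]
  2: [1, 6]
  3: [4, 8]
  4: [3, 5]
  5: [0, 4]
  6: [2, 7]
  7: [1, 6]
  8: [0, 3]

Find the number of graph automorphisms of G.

80

G has two connected components, {0, 3, 4, 5, 8} and {1, 2, 6, 7}; each is 2-regular, so G = C_5 ⊔ C_4. No automorphism exchanges components of different sizes, hence Aut(G) is the direct product D_4 × D_5, order 80.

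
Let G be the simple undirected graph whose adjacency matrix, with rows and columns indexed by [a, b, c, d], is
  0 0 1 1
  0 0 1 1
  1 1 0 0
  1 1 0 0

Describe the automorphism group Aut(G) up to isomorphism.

Z_2^2 ⋊ S_2

G is 2-regular and bipartite on 2^2 = 4 vertices with girth 4; it is the hypercube graph Q_2. Aut(Q_2) consists of the signed permutations of the 2 coordinate axes: 2! permutations times 2^2 sign flips, so |Aut| = 2^2·2! = 8.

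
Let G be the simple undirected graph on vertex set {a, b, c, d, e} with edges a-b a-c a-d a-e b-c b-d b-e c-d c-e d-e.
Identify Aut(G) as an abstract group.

Every vertex has degree 4, so G is the complete graph K_5. Every bijection on the vertex set is an automorphism of K_5; hence Aut(K_5) ≅ S_5, order 120.

the symmetric group on 5 letters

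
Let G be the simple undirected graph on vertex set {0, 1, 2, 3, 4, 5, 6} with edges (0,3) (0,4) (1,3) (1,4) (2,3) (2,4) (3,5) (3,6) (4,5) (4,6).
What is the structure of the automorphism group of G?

The vertices split by degree into {3, 4} (degree 5) and {0, 1, 2, 5, 6} (degree 2); every edge runs between the two parts, so G is the complete bipartite graph K_{2,5}. Automorphisms preserve the bipartition setwise (since the parts differ in size) and act as S_5 × S_2 within it; |Aut| = 240.

S_5 × S_2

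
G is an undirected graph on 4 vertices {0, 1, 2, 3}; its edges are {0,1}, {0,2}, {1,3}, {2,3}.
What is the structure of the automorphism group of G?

G is 2-regular and connected on 4 vertices, i.e. the cycle C_4. The automorphisms of the 4-cycle are exactly the symmetries of a regular 4-gon: the dihedral group D_4, |D_4| = 8.

D_4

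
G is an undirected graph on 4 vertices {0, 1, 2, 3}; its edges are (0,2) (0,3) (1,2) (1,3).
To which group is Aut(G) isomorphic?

G is 2-regular and bipartite on 2^2 = 4 vertices with girth 4; it is the hypercube graph Q_2. Aut(Q_2) consists of the signed permutations of the 2 coordinate axes: 2! permutations times 2^2 sign flips, so |Aut| = 2^2·2! = 8.

D_4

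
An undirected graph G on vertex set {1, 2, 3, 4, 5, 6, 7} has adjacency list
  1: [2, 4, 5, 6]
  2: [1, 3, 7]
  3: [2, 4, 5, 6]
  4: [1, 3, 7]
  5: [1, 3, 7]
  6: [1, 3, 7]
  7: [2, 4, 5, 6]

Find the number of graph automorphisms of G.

The vertices split by degree into {1, 3, 7} (degree 4) and {2, 4, 5, 6} (degree 3); every edge runs between the two parts, so G is the complete bipartite graph K_{3,4}. The parts have unequal sizes, so no automorphism swaps them; each part is permuted independently, giving S_3 × S_4 of order 3!·4! = 144.

144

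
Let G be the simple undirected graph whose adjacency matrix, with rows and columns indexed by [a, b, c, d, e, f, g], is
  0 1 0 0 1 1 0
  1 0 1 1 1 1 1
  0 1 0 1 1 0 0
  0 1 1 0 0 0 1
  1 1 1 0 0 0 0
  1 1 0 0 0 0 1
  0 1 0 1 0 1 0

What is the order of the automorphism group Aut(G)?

12

Vertex b is the unique vertex of degree 6; the remaining 6 vertices each have degree 3 and induce a cycle, so G is the wheel on 7 vertices with hub b. Every automorphism fixes the hub and acts on the rim 6-cycle, so Aut(G) ≅ Aut(C_6) = D_6 of order 12.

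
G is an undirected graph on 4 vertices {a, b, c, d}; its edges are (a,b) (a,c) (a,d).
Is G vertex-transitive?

No

Vertex a is the only vertex of degree 3, so every automorphism fixes it; G is not vertex-transitive.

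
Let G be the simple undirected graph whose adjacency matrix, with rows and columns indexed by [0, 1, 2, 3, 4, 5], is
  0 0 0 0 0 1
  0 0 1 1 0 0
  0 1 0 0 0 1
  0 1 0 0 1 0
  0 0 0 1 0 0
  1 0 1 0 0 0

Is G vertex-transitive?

No

Automorphisms preserve degree, but G has vertices of degree 1 and vertices of degree 2; no automorphism maps one to the other, so G is not vertex-transitive.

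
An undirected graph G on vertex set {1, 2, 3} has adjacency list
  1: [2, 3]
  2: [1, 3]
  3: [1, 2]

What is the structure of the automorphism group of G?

All 3 vertices are pairwise adjacent: G = K_3. Every bijection on the vertex set is an automorphism of K_3; hence Aut(K_3) ≅ S_3, order 6.

the symmetric group on 3 letters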